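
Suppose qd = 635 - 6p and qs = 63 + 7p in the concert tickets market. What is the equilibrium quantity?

Set qd = qs: 635 - 6p = 63 + 7p.
572 = 13p, so p* = 44.
q* = 635 − 6(44) = 371.

q* = 371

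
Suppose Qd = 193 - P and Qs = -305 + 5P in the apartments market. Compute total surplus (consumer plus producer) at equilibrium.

Equilibrium: 193 - P = -305 + 5P gives P* = 83, Q* = 110.
Demand choke price: P = 193; supply starts at P = 61.
CS = ½(193 − 83)(110) = 6050; PS = ½(83 − 61)(110) = 1210.

Total surplus = 7260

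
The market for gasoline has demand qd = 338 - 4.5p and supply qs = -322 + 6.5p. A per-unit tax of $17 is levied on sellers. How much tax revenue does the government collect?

Pre-tax equilibrium: p* = 60, q* = 68.
Tax on sellers shifts supply to qs = -322 + 6.5(p − 17) = -432.5 + 6.5p.
338 - 4.5p = -432.5 + 6.5p gives buyer price pb = 1541/22; sellers receive ps = 1541/22 − 17 = 1167/22.
New quantity: q = 338 − 4.5(1541/22) = 1003/44.
Revenue = 17 × 1003/44 = 17051/44.

Tax revenue = 17051/44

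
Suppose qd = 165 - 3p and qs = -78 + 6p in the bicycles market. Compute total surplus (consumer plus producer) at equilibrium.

Total surplus = 1764

Equilibrium: 165 - 3p = -78 + 6p gives p* = 27, q* = 84.
Demand choke price: p = 55; supply starts at p = 13.
CS = ½(55 − 27)(84) = 1176; PS = ½(27 − 13)(84) = 588.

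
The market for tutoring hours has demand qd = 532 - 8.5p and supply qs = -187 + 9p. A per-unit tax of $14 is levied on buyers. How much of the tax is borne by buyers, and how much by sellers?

Buyers bear $7.2, sellers bear $6.8

Pre-tax equilibrium: p* = 1438/35, q* = 6397/35.
Tax on buyers shifts demand to qd = 532 − 8.5(p + 14) = 413 - 8.5p.
413 - 8.5p = -187 + 9p gives seller price ps = 240/7; buyers pay pb = 240/7 + 14 = 338/7.
New quantity: q = 532 − 8.5(338/7) = 851/7.
Buyer burden = 338/7 − 1438/35 = 7.2; seller burden = 1438/35 − 240/7 = 6.8.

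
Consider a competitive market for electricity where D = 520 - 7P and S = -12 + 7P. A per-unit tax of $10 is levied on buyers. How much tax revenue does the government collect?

Pre-tax equilibrium: P* = 38, Q* = 254.
Tax on buyers shifts demand to D = 520 − 7(P + 10) = 450 - 7P.
450 - 7P = -12 + 7P gives seller price Ps = 33; buyers pay Pb = 33 + 10 = 43.
New quantity: Q = 520 − 7(43) = 219.
Revenue = 10 × 219 = 2190.

Tax revenue = 2190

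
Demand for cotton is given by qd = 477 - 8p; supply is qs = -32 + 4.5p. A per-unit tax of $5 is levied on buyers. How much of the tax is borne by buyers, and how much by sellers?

Pre-tax equilibrium: p* = 40.72, q* = 151.24.
Tax on buyers shifts demand to qd = 477 − 8(p + 5) = 437 - 8p.
437 - 8p = -32 + 4.5p gives seller price ps = 37.52; buyers pay pb = 37.52 + 5 = 42.52.
New quantity: q = 477 − 8(42.52) = 136.84.
Buyer burden = 42.52 − 40.72 = 1.8; seller burden = 40.72 − 37.52 = 3.2.

Buyers bear $1.8, sellers bear $3.2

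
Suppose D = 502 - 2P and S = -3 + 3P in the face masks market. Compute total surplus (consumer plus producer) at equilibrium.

Equilibrium: 502 - 2P = -3 + 3P gives P* = 101, Q* = 300.
Demand choke price: P = 251; supply starts at P = 1.
CS = ½(251 − 101)(300) = 22500; PS = ½(101 − 1)(300) = 15000.

Total surplus = 37500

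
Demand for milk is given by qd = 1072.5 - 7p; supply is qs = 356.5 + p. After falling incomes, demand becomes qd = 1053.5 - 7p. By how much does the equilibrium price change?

Original equilibrium: p* = 89.5, q* = 446.
New equilibrium: 1053.5 - 7p = 356.5 + p, so 697 = 8p and p' = 87.125; q' = 1053.5 − 7(87.125) = 443.625.
Change in price: 87.125 − 89.5 = -2.375.

Δp = -2.375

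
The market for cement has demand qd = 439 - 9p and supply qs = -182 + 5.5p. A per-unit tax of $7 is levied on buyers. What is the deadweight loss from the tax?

Pre-tax equilibrium: p* = 1242/29, q* = 1553/29.
Tax on buyers shifts demand to qd = 439 − 9(p + 7) = 376 - 9p.
376 - 9p = -182 + 5.5p gives seller price ps = 1116/29; buyers pay pb = 1116/29 + 7 = 1319/29.
New quantity: q = 439 − 9(1319/29) = 860/29.
DWL = ½ × 7 × (1553/29 − 860/29) = 4851/58.

Deadweight loss = 4851/58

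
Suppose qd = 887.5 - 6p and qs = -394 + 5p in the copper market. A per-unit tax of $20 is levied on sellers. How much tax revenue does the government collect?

Tax revenue = 29470/11

Pre-tax equilibrium: p* = 116.5, q* = 188.5.
Tax on sellers shifts supply to qs = -394 + 5(p − 20) = -494 + 5p.
887.5 - 6p = -494 + 5p gives buyer price pb = 2763/22; sellers receive ps = 2763/22 − 20 = 2323/22.
New quantity: q = 887.5 − 6(2763/22) = 2947/22.
Revenue = 20 × 2947/22 = 29470/11.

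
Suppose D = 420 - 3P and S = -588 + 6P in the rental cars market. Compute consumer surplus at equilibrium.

Equilibrium: 420 - 3P = -588 + 6P gives P* = 112, Q* = 84.
Demand choke price (D = 0): P = 140.
CS = ½(140 − 112)(84) = 1176.

Consumer surplus = 1176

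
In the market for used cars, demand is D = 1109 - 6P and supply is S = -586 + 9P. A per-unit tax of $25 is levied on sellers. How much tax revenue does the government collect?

Tax revenue = 8525

Pre-tax equilibrium: P* = 113, Q* = 431.
Tax on sellers shifts supply to S = -586 + 9(P − 25) = -811 + 9P.
1109 - 6P = -811 + 9P gives buyer price Pb = 128; sellers receive Ps = 128 − 25 = 103.
New quantity: Q = 1109 − 6(128) = 341.
Revenue = 25 × 341 = 8525.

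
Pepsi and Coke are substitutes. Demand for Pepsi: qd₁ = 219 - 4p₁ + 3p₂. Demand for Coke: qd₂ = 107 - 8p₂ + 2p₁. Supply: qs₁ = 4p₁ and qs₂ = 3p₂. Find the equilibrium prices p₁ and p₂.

Market 1: 219 - 4p₁ + 3p₂ = 4p₁ → 8p₁ - 3p₂ = 219.
Market 2: 11p₂ - 2p₁ = 107.
Eliminating p₂: 11×(1) + 3×(2) gives 82p₁ = 2730, so p₁ = 1365/41.
Back-substitute into (2): p₂ = (107 + 2×1365/41) / 11 = 647/41.

p₁ = 1365/41, p₂ = 647/41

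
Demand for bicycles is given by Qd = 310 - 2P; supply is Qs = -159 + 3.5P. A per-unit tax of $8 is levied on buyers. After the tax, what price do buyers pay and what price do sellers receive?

Pre-tax equilibrium: P* = 938/11, Q* = 1534/11.
Tax on buyers shifts demand to Qd = 310 − 2(P + 8) = 294 - 2P.
294 - 2P = -159 + 3.5P gives seller price Ps = 906/11; buyers pay Pb = 906/11 + 8 = 994/11.
New quantity: Q = 310 − 2(994/11) = 1422/11.

Buyers pay 994/11, sellers receive 906/11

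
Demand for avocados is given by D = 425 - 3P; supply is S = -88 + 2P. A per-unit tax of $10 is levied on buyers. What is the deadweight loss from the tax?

Pre-tax equilibrium: P* = 102.6, Q* = 117.2.
Tax on buyers shifts demand to D = 425 − 3(P + 10) = 395 - 3P.
395 - 3P = -88 + 2P gives seller price Ps = 96.6; buyers pay Pb = 96.6 + 10 = 106.6.
New quantity: Q = 425 − 3(106.6) = 105.2.
DWL = ½ × 10 × (117.2 − 105.2) = 60.

Deadweight loss = 60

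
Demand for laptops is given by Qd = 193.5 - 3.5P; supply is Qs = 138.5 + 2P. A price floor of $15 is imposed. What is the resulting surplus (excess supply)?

Equilibrium price would be P* = 10, so the floor at 15 binds.
At P = 15: Qd = 141, Qs = 168.5.
Surplus = 168.5 − 141 = 27.5.

Surplus = 27.5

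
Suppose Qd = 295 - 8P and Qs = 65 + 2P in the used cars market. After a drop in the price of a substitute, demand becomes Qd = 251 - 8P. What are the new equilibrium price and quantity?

Original equilibrium: P* = 23, Q* = 111.
New equilibrium: 251 - 8P = 65 + 2P, so 186 = 10P and P' = 18.6; Q' = 251 − 8(18.6) = 102.2.

P' = 18.6, Q' = 102.2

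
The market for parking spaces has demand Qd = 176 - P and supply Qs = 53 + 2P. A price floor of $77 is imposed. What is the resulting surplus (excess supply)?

Equilibrium price would be P* = 41, so the floor at 77 binds.
At P = 77: Qd = 99, Qs = 207.
Surplus = 207 − 99 = 108.

Surplus = 108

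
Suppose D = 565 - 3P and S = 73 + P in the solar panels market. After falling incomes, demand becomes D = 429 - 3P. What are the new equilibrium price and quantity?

P' = 89, Q' = 162

Original equilibrium: P* = 123, Q* = 196.
New equilibrium: 429 - 3P = 73 + P, so 356 = 4P and P' = 89; Q' = 429 − 3(89) = 162.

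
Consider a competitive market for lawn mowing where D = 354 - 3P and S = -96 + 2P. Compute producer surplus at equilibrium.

Producer surplus = 1764

Equilibrium: 354 - 3P = -96 + 2P gives P* = 90, Q* = 84.
Supply starts at P = 48 (where S = 0).
PS = ½(90 − 48)(84) = 1764.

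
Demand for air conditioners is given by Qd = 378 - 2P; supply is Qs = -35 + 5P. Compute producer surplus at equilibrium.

Producer surplus = 6760

Equilibrium: 378 - 2P = -35 + 5P gives P* = 59, Q* = 260.
Supply starts at P = 7 (where Qs = 0).
PS = ½(59 − 7)(260) = 6760.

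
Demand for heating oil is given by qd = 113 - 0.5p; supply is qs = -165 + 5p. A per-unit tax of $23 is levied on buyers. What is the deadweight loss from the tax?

Deadweight loss = 2645/22

Pre-tax equilibrium: p* = 556/11, q* = 965/11.
Tax on buyers shifts demand to qd = 113 − 0.5(p + 23) = 101.5 - 0.5p.
101.5 - 0.5p = -165 + 5p gives seller price ps = 533/11; buyers pay pb = 533/11 + 23 = 786/11.
New quantity: q = 113 − 0.5(786/11) = 850/11.
DWL = ½ × 23 × (965/11 − 850/11) = 2645/22.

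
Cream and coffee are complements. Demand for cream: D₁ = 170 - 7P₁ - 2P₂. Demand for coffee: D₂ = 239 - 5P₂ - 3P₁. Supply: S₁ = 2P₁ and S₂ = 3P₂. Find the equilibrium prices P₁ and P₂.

P₁ = 147/11, P₂ = 547/22

Market 1: 170 - 7P₁ - 2P₂ = 2P₁ → 9P₁ + 2P₂ = 170.
Market 2: 8P₂ + 3P₁ = 239.
Eliminating P₂: 8×(1) − 2×(2) gives 66P₁ = 882, so P₁ = 147/11.
Back-substitute into (2): P₂ = (239 − 3×147/11) / 8 = 547/22.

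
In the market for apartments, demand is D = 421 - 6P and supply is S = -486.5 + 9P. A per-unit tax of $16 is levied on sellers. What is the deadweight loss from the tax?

Pre-tax equilibrium: P* = 60.5, Q* = 58.
Tax on sellers shifts supply to S = -486.5 + 9(P − 16) = -630.5 + 9P.
421 - 6P = -630.5 + 9P gives buyer price Pb = 70.1; sellers receive Ps = 70.1 − 16 = 54.1.
New quantity: Q = 421 − 6(70.1) = 0.4.
DWL = ½ × 16 × (58 − 0.4) = 460.8.

Deadweight loss = 460.8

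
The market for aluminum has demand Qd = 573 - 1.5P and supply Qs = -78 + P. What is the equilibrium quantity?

Set Qd = Qs: 573 - 1.5P = -78 + P.
651 = 2.5P, so P* = 260.4.
Q* = 573 − 1.5(260.4) = 182.4.

Q* = 182.4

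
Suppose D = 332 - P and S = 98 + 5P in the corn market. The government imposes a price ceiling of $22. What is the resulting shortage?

Equilibrium price would be P* = 39, so the ceiling at 22 binds.
At P = 22: D = 332 − 1(22) = 310, S = 98 + 5(22) = 208.
Shortage = 310 − 208 = 102.

Shortage = 102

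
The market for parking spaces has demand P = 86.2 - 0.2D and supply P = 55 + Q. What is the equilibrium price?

Set the two price expressions equal: 86.2 - 0.2Q = 55 + Q.
31.2 = 1.2Q, so Q* = 26.
P* = 86.2 − (0.2)(26) = 81.

P* = 81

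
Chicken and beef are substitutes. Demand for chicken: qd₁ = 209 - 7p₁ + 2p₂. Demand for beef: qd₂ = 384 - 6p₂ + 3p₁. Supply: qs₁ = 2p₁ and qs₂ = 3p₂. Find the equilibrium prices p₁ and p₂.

p₁ = 35.32, p₂ = 54.44

Market 1: 209 - 7p₁ + 2p₂ = 2p₁ → 9p₁ - 2p₂ = 209.
Market 2: 9p₂ - 3p₁ = 384.
Eliminating p₂: 9×(1) + 2×(2) gives 75p₁ = 2649, so p₁ = 35.32.
Back-substitute into (2): p₂ = (384 + 3×35.32) / 9 = 54.44.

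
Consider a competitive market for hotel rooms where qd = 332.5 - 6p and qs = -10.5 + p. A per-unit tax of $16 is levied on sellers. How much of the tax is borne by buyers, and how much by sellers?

Pre-tax equilibrium: p* = 49, q* = 38.5.
Tax on sellers shifts supply to qs = -10.5 + 1(p − 16) = -26.5 + p.
332.5 - 6p = -26.5 + p gives buyer price pb = 359/7; sellers receive ps = 359/7 − 16 = 247/7.
New quantity: q = 332.5 − 6(359/7) = 347/14.
Buyer burden = 359/7 − 49 = 16/7; seller burden = 49 − 247/7 = 96/7.

Buyers bear 16/7, sellers bear 96/7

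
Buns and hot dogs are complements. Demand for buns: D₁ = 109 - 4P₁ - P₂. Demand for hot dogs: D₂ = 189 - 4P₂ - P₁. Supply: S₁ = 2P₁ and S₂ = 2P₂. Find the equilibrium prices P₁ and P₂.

Market 1: 109 - 4P₁ - P₂ = 2P₁ → 6P₁ + P₂ = 109.
Market 2: 6P₂ + P₁ = 189.
Eliminating P₂: 6×(1) − 1×(2) gives 35P₁ = 465, so P₁ = 93/7.
Back-substitute into (2): P₂ = (189 − 1×93/7) / 6 = 205/7.

P₁ = 93/7, P₂ = 205/7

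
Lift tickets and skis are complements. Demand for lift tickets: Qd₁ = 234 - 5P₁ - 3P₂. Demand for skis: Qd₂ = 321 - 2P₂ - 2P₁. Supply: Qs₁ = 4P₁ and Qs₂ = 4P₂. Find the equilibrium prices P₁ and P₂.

Market 1: 234 - 5P₁ - 3P₂ = 4P₁ → 9P₁ + 3P₂ = 234.
Market 2: 6P₂ + 2P₁ = 321.
Eliminating P₂: 6×(1) − 3×(2) gives 48P₁ = 441, so P₁ = 9.1875.
Back-substitute into (2): P₂ = (321 − 2×9.1875) / 6 = 50.4375.

P₁ = 9.1875, P₂ = 50.4375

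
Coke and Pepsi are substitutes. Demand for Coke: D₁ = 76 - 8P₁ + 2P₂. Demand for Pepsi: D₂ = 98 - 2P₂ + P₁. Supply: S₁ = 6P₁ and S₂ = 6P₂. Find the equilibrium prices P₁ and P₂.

Market 1: 76 - 8P₁ + 2P₂ = 6P₁ → 14P₁ - 2P₂ = 76.
Market 2: 8P₂ - P₁ = 98.
Eliminating P₂: 8×(1) + 2×(2) gives 110P₁ = 804, so P₁ = 402/55.
Back-substitute into (2): P₂ = (98 + 1×402/55) / 8 = 724/55.

P₁ = 402/55, P₂ = 724/55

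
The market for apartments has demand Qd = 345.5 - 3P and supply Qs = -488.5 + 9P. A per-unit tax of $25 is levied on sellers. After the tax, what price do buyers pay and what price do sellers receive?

Buyers pay $88.25, sellers receive $63.25

Pre-tax equilibrium: P* = 69.5, Q* = 137.
Tax on sellers shifts supply to Qs = -488.5 + 9(P − 25) = -713.5 + 9P.
345.5 - 3P = -713.5 + 9P gives buyer price Pb = 88.25; sellers receive Ps = 88.25 − 25 = 63.25.
New quantity: Q = 345.5 − 3(88.25) = 80.75.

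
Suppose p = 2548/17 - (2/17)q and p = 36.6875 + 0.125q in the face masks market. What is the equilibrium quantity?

Set the two price expressions equal: 2548/17 - (2/17)q = 36.6875 + 0.125q.
30789/272 = (33/136)q, so q* = 466.5.
p* = 2548/17 − (2/17)(466.5) = 95.

q* = 466.5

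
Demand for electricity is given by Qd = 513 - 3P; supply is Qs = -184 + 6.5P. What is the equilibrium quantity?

Set Qd = Qs: 513 - 3P = -184 + 6.5P.
697 = 9.5P, so P* = 1394/19.
Q* = 513 − 3(1394/19) = 5565/19.

Q* = 5565/19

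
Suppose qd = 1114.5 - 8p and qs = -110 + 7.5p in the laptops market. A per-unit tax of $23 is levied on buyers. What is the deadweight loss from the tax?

Deadweight loss = 31740/31

Pre-tax equilibrium: p* = 79, q* = 482.5.
Tax on buyers shifts demand to qd = 1114.5 − 8(p + 23) = 930.5 - 8p.
930.5 - 8p = -110 + 7.5p gives seller price ps = 2081/31; buyers pay pb = 2081/31 + 23 = 2794/31.
New quantity: q = 1114.5 − 8(2794/31) = 24395/62.
DWL = ½ × 23 × (482.5 − 24395/62) = 31740/31.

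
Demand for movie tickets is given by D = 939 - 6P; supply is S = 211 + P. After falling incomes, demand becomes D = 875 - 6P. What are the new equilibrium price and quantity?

Original equilibrium: P* = 104, Q* = 315.
New equilibrium: 875 - 6P = 211 + P, so 664 = 7P and P' = 664/7; Q' = 875 − 6(664/7) = 2141/7.

P' = 664/7, Q' = 2141/7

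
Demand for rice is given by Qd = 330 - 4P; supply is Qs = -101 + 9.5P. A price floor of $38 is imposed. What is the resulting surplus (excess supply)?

Surplus = 82

Equilibrium price would be P* = 862/27, so the floor at 38 binds.
At P = 38: Qd = 178, Qs = 260.
Surplus = 260 − 178 = 82.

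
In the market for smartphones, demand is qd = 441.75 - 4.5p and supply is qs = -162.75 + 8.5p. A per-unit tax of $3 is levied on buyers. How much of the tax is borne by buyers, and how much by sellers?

Buyers bear 51/26, sellers bear 27/26

Pre-tax equilibrium: p* = 46.5, q* = 232.5.
Tax on buyers shifts demand to qd = 441.75 − 4.5(p + 3) = 428.25 - 4.5p.
428.25 - 4.5p = -162.75 + 8.5p gives seller price ps = 591/13; buyers pay pb = 591/13 + 3 = 630/13.
New quantity: q = 441.75 − 4.5(630/13) = 11631/52.
Buyer burden = 630/13 − 46.5 = 51/26; seller burden = 46.5 − 591/13 = 27/26.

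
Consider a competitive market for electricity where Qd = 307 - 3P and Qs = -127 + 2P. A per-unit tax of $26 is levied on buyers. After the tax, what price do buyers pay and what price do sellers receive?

Buyers pay $97.2, sellers receive $71.2

Pre-tax equilibrium: P* = 86.8, Q* = 46.6.
Tax on buyers shifts demand to Qd = 307 − 3(P + 26) = 229 - 3P.
229 - 3P = -127 + 2P gives seller price Ps = 71.2; buyers pay Pb = 71.2 + 26 = 97.2.
New quantity: Q = 307 − 3(97.2) = 15.4.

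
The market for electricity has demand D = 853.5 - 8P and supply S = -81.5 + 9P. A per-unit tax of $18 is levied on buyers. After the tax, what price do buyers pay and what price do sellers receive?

Buyers pay 1097/17, sellers receive 791/17

Pre-tax equilibrium: P* = 55, Q* = 413.5.
Tax on buyers shifts demand to D = 853.5 − 8(P + 18) = 709.5 - 8P.
709.5 - 8P = -81.5 + 9P gives seller price Ps = 791/17; buyers pay Pb = 791/17 + 18 = 1097/17.
New quantity: Q = 853.5 − 8(1097/17) = 11467/34.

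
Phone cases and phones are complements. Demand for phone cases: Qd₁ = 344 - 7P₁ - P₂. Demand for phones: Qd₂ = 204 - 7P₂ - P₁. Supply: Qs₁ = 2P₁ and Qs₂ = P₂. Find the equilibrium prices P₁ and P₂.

P₁ = 2548/71, P₂ = 1492/71

Market 1: 344 - 7P₁ - P₂ = 2P₁ → 9P₁ + P₂ = 344.
Market 2: 8P₂ + P₁ = 204.
Eliminating P₂: 8×(1) − 1×(2) gives 71P₁ = 2548, so P₁ = 2548/71.
Back-substitute into (2): P₂ = (204 − 1×2548/71) / 8 = 1492/71.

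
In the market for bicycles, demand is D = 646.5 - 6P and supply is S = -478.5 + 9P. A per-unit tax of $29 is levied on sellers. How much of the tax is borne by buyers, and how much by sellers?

Pre-tax equilibrium: P* = 75, Q* = 196.5.
Tax on sellers shifts supply to S = -478.5 + 9(P − 29) = -739.5 + 9P.
646.5 - 6P = -739.5 + 9P gives buyer price Pb = 92.4; sellers receive Ps = 92.4 − 29 = 63.4.
New quantity: Q = 646.5 − 6(92.4) = 92.1.
Buyer burden = 92.4 − 75 = 17.4; seller burden = 75 − 63.4 = 11.6.

Buyers bear $17.4, sellers bear $11.6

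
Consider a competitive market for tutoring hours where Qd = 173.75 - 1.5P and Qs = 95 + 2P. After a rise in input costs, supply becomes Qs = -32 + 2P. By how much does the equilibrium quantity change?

Original equilibrium: P* = 22.5, Q* = 140.
New equilibrium: 173.75 - 1.5P = -32 + 2P, so 205.75 = 3.5P and P' = 823/14; Q' = 173.75 − 1.5(823/14) = 599/7.
Change in quantity: 599/7 − 140 = -381/7.

ΔQ = -381/7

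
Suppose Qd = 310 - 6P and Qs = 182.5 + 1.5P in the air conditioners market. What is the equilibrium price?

Set Qd = Qs: 310 - 6P = 182.5 + 1.5P.
127.5 = 7.5P, so P* = 17.
Q* = 310 − 6(17) = 208.

P* = 17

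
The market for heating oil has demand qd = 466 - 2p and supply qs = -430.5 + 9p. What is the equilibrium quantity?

q* = 303

Set qd = qs: 466 - 2p = -430.5 + 9p.
896.5 = 11p, so p* = 81.5.
q* = 466 − 2(81.5) = 303.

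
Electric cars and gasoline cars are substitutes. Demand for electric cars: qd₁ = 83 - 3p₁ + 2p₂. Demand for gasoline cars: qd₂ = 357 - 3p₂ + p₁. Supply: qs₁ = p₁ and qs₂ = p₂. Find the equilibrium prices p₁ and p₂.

p₁ = 523/7, p₂ = 1511/14

Market 1: 83 - 3p₁ + 2p₂ = p₁ → 4p₁ - 2p₂ = 83.
Market 2: 4p₂ - p₁ = 357.
Eliminating p₂: 4×(1) + 2×(2) gives 14p₁ = 1046, so p₁ = 523/7.
Back-substitute into (2): p₂ = (357 + 1×523/7) / 4 = 1511/14.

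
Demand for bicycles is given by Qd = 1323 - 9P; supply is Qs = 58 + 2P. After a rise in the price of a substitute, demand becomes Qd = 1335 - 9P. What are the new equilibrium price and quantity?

P' = 1277/11, Q' = 3192/11

Original equilibrium: P* = 115, Q* = 288.
New equilibrium: 1335 - 9P = 58 + 2P, so 1277 = 11P and P' = 1277/11; Q' = 1335 − 9(1277/11) = 3192/11.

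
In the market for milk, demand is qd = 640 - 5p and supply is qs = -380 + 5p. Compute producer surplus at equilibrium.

Equilibrium: 640 - 5p = -380 + 5p gives p* = 102, q* = 130.
Supply starts at p = 76 (where qs = 0).
PS = ½(102 − 76)(130) = 1690.

Producer surplus = 1690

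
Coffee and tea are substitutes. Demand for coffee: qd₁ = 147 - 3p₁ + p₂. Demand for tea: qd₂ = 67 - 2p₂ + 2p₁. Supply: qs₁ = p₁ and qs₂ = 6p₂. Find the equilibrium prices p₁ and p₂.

p₁ = 1243/30, p₂ = 281/15

Market 1: 147 - 3p₁ + p₂ = p₁ → 4p₁ - p₂ = 147.
Market 2: 8p₂ - 2p₁ = 67.
Eliminating p₂: 8×(1) + 1×(2) gives 30p₁ = 1243, so p₁ = 1243/30.
Back-substitute into (2): p₂ = (67 + 2×1243/30) / 8 = 281/15.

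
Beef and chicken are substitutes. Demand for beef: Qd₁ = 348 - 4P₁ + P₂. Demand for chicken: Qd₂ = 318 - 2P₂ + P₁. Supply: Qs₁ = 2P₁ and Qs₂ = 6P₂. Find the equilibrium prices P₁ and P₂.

P₁ = 66, P₂ = 48

Market 1: 348 - 4P₁ + P₂ = 2P₁ → 6P₁ - P₂ = 348.
Market 2: 8P₂ - P₁ = 318.
Eliminating P₂: 8×(1) + 1×(2) gives 47P₁ = 3102, so P₁ = 66.
Back-substitute into (2): P₂ = (318 + 1×66) / 8 = 48.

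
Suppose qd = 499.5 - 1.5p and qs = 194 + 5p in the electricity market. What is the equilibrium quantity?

q* = 429

Set qd = qs: 499.5 - 1.5p = 194 + 5p.
305.5 = 6.5p, so p* = 47.
q* = 499.5 − 1.5(47) = 429.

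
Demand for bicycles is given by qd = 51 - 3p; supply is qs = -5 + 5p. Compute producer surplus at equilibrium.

Producer surplus = 90

Equilibrium: 51 - 3p = -5 + 5p gives p* = 7, q* = 30.
Supply starts at p = 1 (where qs = 0).
PS = ½(7 − 1)(30) = 90.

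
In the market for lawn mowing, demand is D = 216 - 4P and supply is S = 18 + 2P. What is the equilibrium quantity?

Q* = 84

Set D = S: 216 - 4P = 18 + 2P.
198 = 6P, so P* = 33.
Q* = 216 − 4(33) = 84.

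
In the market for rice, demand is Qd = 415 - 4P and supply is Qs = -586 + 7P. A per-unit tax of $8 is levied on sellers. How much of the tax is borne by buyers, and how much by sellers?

Pre-tax equilibrium: P* = 91, Q* = 51.
Tax on sellers shifts supply to Qs = -586 + 7(P − 8) = -642 + 7P.
415 - 4P = -642 + 7P gives buyer price Pb = 1057/11; sellers receive Ps = 1057/11 − 8 = 969/11.
New quantity: Q = 415 − 4(1057/11) = 337/11.
Buyer burden = 1057/11 − 91 = 56/11; seller burden = 91 − 969/11 = 32/11.

Buyers bear 56/11, sellers bear 32/11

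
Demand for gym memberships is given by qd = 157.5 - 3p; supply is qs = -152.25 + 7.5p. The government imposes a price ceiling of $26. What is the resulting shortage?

Equilibrium price would be p* = 29.5, so the ceiling at 26 binds.
At p = 26: qd = 157.5 − 3(26) = 79.5, qs = -152.25 + 7.5(26) = 42.75.
Shortage = 79.5 − 42.75 = 36.75.

Shortage = 36.75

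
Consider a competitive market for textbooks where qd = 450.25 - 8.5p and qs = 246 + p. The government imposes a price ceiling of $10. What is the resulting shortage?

Shortage = 109.25

Equilibrium price would be p* = 21.5, so the ceiling at 10 binds.
At p = 10: qd = 450.25 − 8.5(10) = 365.25, qs = 246 + 1(10) = 256.
Shortage = 365.25 − 256 = 109.25.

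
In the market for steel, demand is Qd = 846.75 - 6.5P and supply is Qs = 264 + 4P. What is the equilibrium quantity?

Q* = 486

Set Qd = Qs: 846.75 - 6.5P = 264 + 4P.
582.75 = 10.5P, so P* = 55.5.
Q* = 846.75 − 6.5(55.5) = 486.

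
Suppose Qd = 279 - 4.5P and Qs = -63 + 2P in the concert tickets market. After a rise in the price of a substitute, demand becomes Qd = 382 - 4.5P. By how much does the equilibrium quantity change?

ΔQ = 412/13

Original equilibrium: P* = 684/13, Q* = 549/13.
New equilibrium: 382 - 4.5P = -63 + 2P, so 445 = 6.5P and P' = 890/13; Q' = 382 − 4.5(890/13) = 961/13.
Change in quantity: 961/13 − 549/13 = 412/13.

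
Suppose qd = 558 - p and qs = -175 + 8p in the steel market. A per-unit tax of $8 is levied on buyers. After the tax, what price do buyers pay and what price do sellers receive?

Pre-tax equilibrium: p* = 733/9, q* = 4289/9.
Tax on buyers shifts demand to qd = 558 − 1(p + 8) = 550 - p.
550 - p = -175 + 8p gives seller price ps = 725/9; buyers pay pb = 725/9 + 8 = 797/9.
New quantity: q = 558 − 1(797/9) = 4225/9.

Buyers pay 797/9, sellers receive 725/9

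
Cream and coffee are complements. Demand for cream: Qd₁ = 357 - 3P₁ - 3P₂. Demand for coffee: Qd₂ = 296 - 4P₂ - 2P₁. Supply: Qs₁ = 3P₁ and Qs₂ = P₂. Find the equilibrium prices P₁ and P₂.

P₁ = 37.375, P₂ = 44.25

Market 1: 357 - 3P₁ - 3P₂ = 3P₁ → 6P₁ + 3P₂ = 357.
Market 2: 5P₂ + 2P₁ = 296.
Eliminating P₂: 5×(1) − 3×(2) gives 24P₁ = 897, so P₁ = 37.375.
Back-substitute into (2): P₂ = (296 − 2×37.375) / 5 = 44.25.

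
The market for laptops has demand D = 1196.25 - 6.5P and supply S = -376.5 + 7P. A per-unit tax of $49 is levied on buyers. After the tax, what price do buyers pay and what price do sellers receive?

Buyers pay 7663/54, sellers receive 5017/54

Pre-tax equilibrium: P* = 116.5, Q* = 439.
Tax on buyers shifts demand to D = 1196.25 − 6.5(P + 49) = 877.75 - 6.5P.
877.75 - 6.5P = -376.5 + 7P gives seller price Ps = 5017/54; buyers pay Pb = 5017/54 + 49 = 7663/54.
New quantity: Q = 1196.25 − 6.5(7663/54) = 7394/27.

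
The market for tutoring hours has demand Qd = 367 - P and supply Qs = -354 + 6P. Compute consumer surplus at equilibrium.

Equilibrium: 367 - P = -354 + 6P gives P* = 103, Q* = 264.
Demand choke price (Qd = 0): P = 367.
CS = ½(367 − 103)(264) = 34848.

Consumer surplus = 34848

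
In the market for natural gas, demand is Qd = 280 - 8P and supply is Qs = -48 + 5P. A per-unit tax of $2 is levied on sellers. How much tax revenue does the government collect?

Tax revenue = 144

Pre-tax equilibrium: P* = 328/13, Q* = 1016/13.
Tax on sellers shifts supply to Qs = -48 + 5(P − 2) = -58 + 5P.
280 - 8P = -58 + 5P gives buyer price Pb = 26; sellers receive Ps = 26 − 2 = 24.
New quantity: Q = 280 − 8(26) = 72.
Revenue = 2 × 72 = 144.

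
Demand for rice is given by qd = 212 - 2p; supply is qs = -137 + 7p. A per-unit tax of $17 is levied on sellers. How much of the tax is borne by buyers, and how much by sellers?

Buyers bear 119/9, sellers bear 34/9

Pre-tax equilibrium: p* = 349/9, q* = 1210/9.
Tax on sellers shifts supply to qs = -137 + 7(p − 17) = -256 + 7p.
212 - 2p = -256 + 7p gives buyer price pb = 52; sellers receive ps = 52 − 17 = 35.
New quantity: q = 212 − 2(52) = 108.
Buyer burden = 52 − 349/9 = 119/9; seller burden = 349/9 − 35 = 34/9.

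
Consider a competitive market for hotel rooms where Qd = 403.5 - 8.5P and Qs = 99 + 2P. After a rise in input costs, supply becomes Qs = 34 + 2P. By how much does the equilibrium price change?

Original equilibrium: P* = 29, Q* = 157.
New equilibrium: 403.5 - 8.5P = 34 + 2P, so 369.5 = 10.5P and P' = 739/21; Q' = 403.5 − 8.5(739/21) = 2192/21.
Change in price: 739/21 − 29 = 130/21.

ΔP = 130/21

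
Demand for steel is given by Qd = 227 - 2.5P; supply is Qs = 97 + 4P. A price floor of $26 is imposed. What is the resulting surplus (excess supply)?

Equilibrium price would be P* = 20, so the floor at 26 binds.
At P = 26: Qd = 162, Qs = 201.
Surplus = 201 − 162 = 39.

Surplus = 39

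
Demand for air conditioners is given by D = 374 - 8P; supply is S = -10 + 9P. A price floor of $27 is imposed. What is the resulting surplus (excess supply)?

Surplus = 75

Equilibrium price would be P* = 384/17, so the floor at 27 binds.
At P = 27: D = 158, S = 233.
Surplus = 233 − 158 = 75.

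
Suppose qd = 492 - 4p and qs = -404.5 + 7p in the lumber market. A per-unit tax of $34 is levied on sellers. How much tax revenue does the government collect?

Tax revenue = 29716/11

Pre-tax equilibrium: p* = 81.5, q* = 166.
Tax on sellers shifts supply to qs = -404.5 + 7(p − 34) = -642.5 + 7p.
492 - 4p = -642.5 + 7p gives buyer price pb = 2269/22; sellers receive ps = 2269/22 − 34 = 1521/22.
New quantity: q = 492 − 4(2269/22) = 874/11.
Revenue = 34 × 874/11 = 29716/11.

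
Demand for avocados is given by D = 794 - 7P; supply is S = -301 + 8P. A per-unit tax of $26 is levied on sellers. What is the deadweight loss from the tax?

Pre-tax equilibrium: P* = 73, Q* = 283.
Tax on sellers shifts supply to S = -301 + 8(P − 26) = -509 + 8P.
794 - 7P = -509 + 8P gives buyer price Pb = 1303/15; sellers receive Ps = 1303/15 − 26 = 913/15.
New quantity: Q = 794 − 7(1303/15) = 2789/15.
DWL = ½ × 26 × (283 − 2789/15) = 18928/15.

Deadweight loss = 18928/15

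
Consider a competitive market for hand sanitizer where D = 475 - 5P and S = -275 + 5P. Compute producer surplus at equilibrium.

Producer surplus = 1000

Equilibrium: 475 - 5P = -275 + 5P gives P* = 75, Q* = 100.
Supply starts at P = 55 (where S = 0).
PS = ½(75 − 55)(100) = 1000.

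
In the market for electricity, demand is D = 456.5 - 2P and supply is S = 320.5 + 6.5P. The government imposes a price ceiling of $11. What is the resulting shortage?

Equilibrium price would be P* = 16, so the ceiling at 11 binds.
At P = 11: D = 456.5 − 2(11) = 434.5, S = 320.5 + 6.5(11) = 392.
Shortage = 434.5 − 392 = 42.5.

Shortage = 42.5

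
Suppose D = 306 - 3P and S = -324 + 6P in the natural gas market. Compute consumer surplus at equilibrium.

Consumer surplus = 1536

Equilibrium: 306 - 3P = -324 + 6P gives P* = 70, Q* = 96.
Demand choke price (D = 0): P = 102.
CS = ½(102 − 70)(96) = 1536.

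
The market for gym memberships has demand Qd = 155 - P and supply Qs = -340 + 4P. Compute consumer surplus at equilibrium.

Consumer surplus = 1568

Equilibrium: 155 - P = -340 + 4P gives P* = 99, Q* = 56.
Demand choke price (Qd = 0): P = 155.
CS = ½(155 − 99)(56) = 1568.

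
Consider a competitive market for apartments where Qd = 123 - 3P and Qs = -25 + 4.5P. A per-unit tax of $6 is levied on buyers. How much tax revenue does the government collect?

Tax revenue = 318

Pre-tax equilibrium: P* = 296/15, Q* = 63.8.
Tax on buyers shifts demand to Qd = 123 − 3(P + 6) = 105 - 3P.
105 - 3P = -25 + 4.5P gives seller price Ps = 52/3; buyers pay Pb = 52/3 + 6 = 70/3.
New quantity: Q = 123 − 3(70/3) = 53.
Revenue = 6 × 53 = 318.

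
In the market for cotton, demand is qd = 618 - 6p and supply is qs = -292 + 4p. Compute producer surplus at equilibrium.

Equilibrium: 618 - 6p = -292 + 4p gives p* = 91, q* = 72.
Supply starts at p = 73 (where qs = 0).
PS = ½(91 − 73)(72) = 648.

Producer surplus = 648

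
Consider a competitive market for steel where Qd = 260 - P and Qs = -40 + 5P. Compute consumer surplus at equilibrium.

Equilibrium: 260 - P = -40 + 5P gives P* = 50, Q* = 210.
Demand choke price (Qd = 0): P = 260.
CS = ½(260 − 50)(210) = 22050.

Consumer surplus = 22050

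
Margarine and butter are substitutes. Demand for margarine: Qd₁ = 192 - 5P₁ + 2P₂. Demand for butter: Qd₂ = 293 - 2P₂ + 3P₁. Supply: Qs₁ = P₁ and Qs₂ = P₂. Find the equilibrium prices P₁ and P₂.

P₁ = 581/6, P₂ = 194.5

Market 1: 192 - 5P₁ + 2P₂ = P₁ → 6P₁ - 2P₂ = 192.
Market 2: 3P₂ - 3P₁ = 293.
Eliminating P₂: 3×(1) + 2×(2) gives 12P₁ = 1162, so P₁ = 581/6.
Back-substitute into (2): P₂ = (293 + 3×581/6) / 3 = 194.5.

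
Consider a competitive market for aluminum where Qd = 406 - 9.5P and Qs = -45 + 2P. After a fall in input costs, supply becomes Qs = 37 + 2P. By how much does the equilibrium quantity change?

Original equilibrium: P* = 902/23, Q* = 769/23.
New equilibrium: 406 - 9.5P = 37 + 2P, so 369 = 11.5P and P' = 738/23; Q' = 406 − 9.5(738/23) = 2327/23.
Change in quantity: 2327/23 − 769/23 = 1558/23.

ΔQ = 1558/23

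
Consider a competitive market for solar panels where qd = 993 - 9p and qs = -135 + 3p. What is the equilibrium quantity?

q* = 147

Set qd = qs: 993 - 9p = -135 + 3p.
1128 = 12p, so p* = 94.
q* = 993 − 9(94) = 147.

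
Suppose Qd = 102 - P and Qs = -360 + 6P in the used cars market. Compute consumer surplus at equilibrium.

Consumer surplus = 648

Equilibrium: 102 - P = -360 + 6P gives P* = 66, Q* = 36.
Demand choke price (Qd = 0): P = 102.
CS = ½(102 − 66)(36) = 648.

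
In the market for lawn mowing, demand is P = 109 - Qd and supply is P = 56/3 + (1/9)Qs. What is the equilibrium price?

P* = 27.7

Set the two price expressions equal: 109 - Q = 56/3 + (1/9)Q.
271/3 = (10/9)Q, so Q* = 81.3.
P* = 109 − (1)(81.3) = 27.7.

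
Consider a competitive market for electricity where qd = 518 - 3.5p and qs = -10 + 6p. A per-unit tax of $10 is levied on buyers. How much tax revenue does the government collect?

Pre-tax equilibrium: p* = 1056/19, q* = 6146/19.
Tax on buyers shifts demand to qd = 518 − 3.5(p + 10) = 483 - 3.5p.
483 - 3.5p = -10 + 6p gives seller price ps = 986/19; buyers pay pb = 986/19 + 10 = 1176/19.
New quantity: q = 518 − 3.5(1176/19) = 5726/19.
Revenue = 10 × 5726/19 = 57260/19.

Tax revenue = 57260/19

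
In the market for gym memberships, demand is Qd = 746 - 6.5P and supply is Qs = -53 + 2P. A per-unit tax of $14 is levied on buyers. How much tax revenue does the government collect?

Pre-tax equilibrium: P* = 94, Q* = 135.
Tax on buyers shifts demand to Qd = 746 − 6.5(P + 14) = 655 - 6.5P.
655 - 6.5P = -53 + 2P gives seller price Ps = 1416/17; buyers pay Pb = 1416/17 + 14 = 1654/17.
New quantity: Q = 746 − 6.5(1654/17) = 1931/17.
Revenue = 14 × 1931/17 = 27034/17.

Tax revenue = 27034/17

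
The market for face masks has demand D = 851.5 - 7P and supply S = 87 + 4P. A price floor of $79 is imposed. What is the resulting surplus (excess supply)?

Surplus = 104.5

Equilibrium price would be P* = 69.5, so the floor at 79 binds.
At P = 79: D = 298.5, S = 403.
Surplus = 403 − 298.5 = 104.5.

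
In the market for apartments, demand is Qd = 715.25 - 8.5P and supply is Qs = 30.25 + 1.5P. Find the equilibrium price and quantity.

P* = 68.5, Q* = 133

Set Qd = Qs: 715.25 - 8.5P = 30.25 + 1.5P.
685 = 10P, so P* = 68.5.
Q* = 715.25 − 8.5(68.5) = 133.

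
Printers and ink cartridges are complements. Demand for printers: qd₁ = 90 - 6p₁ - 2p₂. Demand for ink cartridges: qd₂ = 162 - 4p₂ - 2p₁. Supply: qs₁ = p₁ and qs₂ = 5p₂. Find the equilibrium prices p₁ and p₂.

Market 1: 90 - 6p₁ - 2p₂ = p₁ → 7p₁ + 2p₂ = 90.
Market 2: 9p₂ + 2p₁ = 162.
Eliminating p₂: 9×(1) − 2×(2) gives 59p₁ = 486, so p₁ = 486/59.
Back-substitute into (2): p₂ = (162 − 2×486/59) / 9 = 954/59.

p₁ = 486/59, p₂ = 954/59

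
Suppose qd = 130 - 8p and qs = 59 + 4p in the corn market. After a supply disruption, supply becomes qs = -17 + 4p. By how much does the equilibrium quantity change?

Δq = -152/3

Original equilibrium: p* = 71/12, q* = 248/3.
New equilibrium: 130 - 8p = -17 + 4p, so 147 = 12p and p' = 12.25; q' = 130 − 8(12.25) = 32.
Change in quantity: 32 − 248/3 = -152/3.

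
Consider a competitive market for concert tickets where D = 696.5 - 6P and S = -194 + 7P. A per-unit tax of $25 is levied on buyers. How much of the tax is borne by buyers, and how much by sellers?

Pre-tax equilibrium: P* = 68.5, Q* = 285.5.
Tax on buyers shifts demand to D = 696.5 − 6(P + 25) = 546.5 - 6P.
546.5 - 6P = -194 + 7P gives seller price Ps = 1481/26; buyers pay Pb = 1481/26 + 25 = 2131/26.
New quantity: Q = 696.5 − 6(2131/26) = 5323/26.
Buyer burden = 2131/26 − 68.5 = 175/13; seller burden = 68.5 − 1481/26 = 150/13.

Buyers bear 175/13, sellers bear 150/13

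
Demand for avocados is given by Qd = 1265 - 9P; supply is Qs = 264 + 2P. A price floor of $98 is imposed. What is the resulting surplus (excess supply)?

Equilibrium price would be P* = 91, so the floor at 98 binds.
At P = 98: Qd = 383, Qs = 460.
Surplus = 460 − 383 = 77.

Surplus = 77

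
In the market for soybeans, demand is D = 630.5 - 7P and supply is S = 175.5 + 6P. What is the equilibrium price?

Set D = S: 630.5 - 7P = 175.5 + 6P.
455 = 13P, so P* = 35.
Q* = 630.5 − 7(35) = 385.5.

P* = 35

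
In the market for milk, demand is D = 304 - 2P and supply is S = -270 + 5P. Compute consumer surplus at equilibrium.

Equilibrium: 304 - 2P = -270 + 5P gives P* = 82, Q* = 140.
Demand choke price (D = 0): P = 152.
CS = ½(152 − 82)(140) = 4900.

Consumer surplus = 4900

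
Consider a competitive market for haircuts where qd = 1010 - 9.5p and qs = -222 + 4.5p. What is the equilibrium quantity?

Set qd = qs: 1010 - 9.5p = -222 + 4.5p.
1232 = 14p, so p* = 88.
q* = 1010 − 9.5(88) = 174.

q* = 174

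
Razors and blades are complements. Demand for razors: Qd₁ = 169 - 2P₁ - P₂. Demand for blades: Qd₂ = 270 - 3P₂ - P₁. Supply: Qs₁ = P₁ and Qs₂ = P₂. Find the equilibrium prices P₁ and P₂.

P₁ = 406/11, P₂ = 641/11

Market 1: 169 - 2P₁ - P₂ = P₁ → 3P₁ + P₂ = 169.
Market 2: 4P₂ + P₁ = 270.
Eliminating P₂: 4×(1) − 1×(2) gives 11P₁ = 406, so P₁ = 406/11.
Back-substitute into (2): P₂ = (270 − 1×406/11) / 4 = 641/11.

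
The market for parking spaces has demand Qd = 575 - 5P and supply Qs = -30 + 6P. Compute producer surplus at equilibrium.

Equilibrium: 575 - 5P = -30 + 6P gives P* = 55, Q* = 300.
Supply starts at P = 5 (where Qs = 0).
PS = ½(55 − 5)(300) = 7500.

Producer surplus = 7500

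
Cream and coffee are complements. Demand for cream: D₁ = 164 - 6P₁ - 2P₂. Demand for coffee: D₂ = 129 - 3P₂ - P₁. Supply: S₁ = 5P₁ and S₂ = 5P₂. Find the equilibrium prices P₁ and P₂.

Market 1: 164 - 6P₁ - 2P₂ = 5P₁ → 11P₁ + 2P₂ = 164.
Market 2: 8P₂ + P₁ = 129.
Eliminating P₂: 8×(1) − 2×(2) gives 86P₁ = 1054, so P₁ = 527/43.
Back-substitute into (2): P₂ = (129 − 1×527/43) / 8 = 1255/86.

P₁ = 527/43, P₂ = 1255/86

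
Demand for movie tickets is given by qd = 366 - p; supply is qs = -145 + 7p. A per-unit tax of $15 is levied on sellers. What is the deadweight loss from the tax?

Pre-tax equilibrium: p* = 63.875, q* = 302.125.
Tax on sellers shifts supply to qs = -145 + 7(p − 15) = -250 + 7p.
366 - p = -250 + 7p gives buyer price pb = 77; sellers receive ps = 77 − 15 = 62.
New quantity: q = 366 − 1(77) = 289.
DWL = ½ × 15 × (302.125 − 289) = 98.4375.

Deadweight loss = 98.4375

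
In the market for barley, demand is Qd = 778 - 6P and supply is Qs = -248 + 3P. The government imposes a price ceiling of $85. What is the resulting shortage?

Equilibrium price would be P* = 114, so the ceiling at 85 binds.
At P = 85: Qd = 778 − 6(85) = 268, Qs = -248 + 3(85) = 7.
Shortage = 268 − 7 = 261.

Shortage = 261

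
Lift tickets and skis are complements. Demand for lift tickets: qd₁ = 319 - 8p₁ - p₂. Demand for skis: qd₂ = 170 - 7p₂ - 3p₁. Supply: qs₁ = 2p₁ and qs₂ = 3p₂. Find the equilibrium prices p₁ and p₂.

Market 1: 319 - 8p₁ - p₂ = 2p₁ → 10p₁ + p₂ = 319.
Market 2: 10p₂ + 3p₁ = 170.
Eliminating p₂: 10×(1) − 1×(2) gives 97p₁ = 3020, so p₁ = 3020/97.
Back-substitute into (2): p₂ = (170 − 3×3020/97) / 10 = 743/97.

p₁ = 3020/97, p₂ = 743/97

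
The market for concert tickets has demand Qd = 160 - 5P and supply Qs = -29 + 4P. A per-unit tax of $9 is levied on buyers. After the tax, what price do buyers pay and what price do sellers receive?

Buyers pay $25, sellers receive $16

Pre-tax equilibrium: P* = 21, Q* = 55.
Tax on buyers shifts demand to Qd = 160 − 5(P + 9) = 115 - 5P.
115 - 5P = -29 + 4P gives seller price Ps = 16; buyers pay Pb = 16 + 9 = 25.
New quantity: Q = 160 − 5(25) = 35.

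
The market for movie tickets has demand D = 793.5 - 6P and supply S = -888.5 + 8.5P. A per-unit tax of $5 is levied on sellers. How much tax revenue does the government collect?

Pre-tax equilibrium: P* = 116, Q* = 97.5.
Tax on sellers shifts supply to S = -888.5 + 8.5(P − 5) = -931 + 8.5P.
793.5 - 6P = -931 + 8.5P gives buyer price Pb = 3449/29; sellers receive Ps = 3449/29 − 5 = 3304/29.
New quantity: Q = 793.5 − 6(3449/29) = 4635/58.
Revenue = 5 × 4635/58 = 23175/58.

Tax revenue = 23175/58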